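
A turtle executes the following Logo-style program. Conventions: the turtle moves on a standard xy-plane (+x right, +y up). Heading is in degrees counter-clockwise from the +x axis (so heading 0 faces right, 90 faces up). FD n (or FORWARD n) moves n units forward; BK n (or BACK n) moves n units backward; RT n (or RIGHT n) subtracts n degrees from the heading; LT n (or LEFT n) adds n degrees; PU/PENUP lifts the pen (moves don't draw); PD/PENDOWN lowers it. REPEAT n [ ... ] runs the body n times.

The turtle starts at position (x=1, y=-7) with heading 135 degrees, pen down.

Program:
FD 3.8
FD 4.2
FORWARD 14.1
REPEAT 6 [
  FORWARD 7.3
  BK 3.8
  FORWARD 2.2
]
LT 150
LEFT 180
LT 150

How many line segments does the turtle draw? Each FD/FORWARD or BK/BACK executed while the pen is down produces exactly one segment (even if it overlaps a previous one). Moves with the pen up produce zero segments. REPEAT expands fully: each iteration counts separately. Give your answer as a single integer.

Executing turtle program step by step:
Start: pos=(1,-7), heading=135, pen down
FD 3.8: (1,-7) -> (-1.687,-4.313) [heading=135, draw]
FD 4.2: (-1.687,-4.313) -> (-4.657,-1.343) [heading=135, draw]
FD 14.1: (-4.657,-1.343) -> (-14.627,8.627) [heading=135, draw]
REPEAT 6 [
  -- iteration 1/6 --
  FD 7.3: (-14.627,8.627) -> (-19.789,13.789) [heading=135, draw]
  BK 3.8: (-19.789,13.789) -> (-17.102,11.102) [heading=135, draw]
  FD 2.2: (-17.102,11.102) -> (-18.658,12.658) [heading=135, draw]
  -- iteration 2/6 --
  FD 7.3: (-18.658,12.658) -> (-23.819,17.819) [heading=135, draw]
  BK 3.8: (-23.819,17.819) -> (-21.132,15.132) [heading=135, draw]
  FD 2.2: (-21.132,15.132) -> (-22.688,16.688) [heading=135, draw]
  -- iteration 3/6 --
  FD 7.3: (-22.688,16.688) -> (-27.85,21.85) [heading=135, draw]
  BK 3.8: (-27.85,21.85) -> (-25.163,19.163) [heading=135, draw]
  FD 2.2: (-25.163,19.163) -> (-26.719,20.719) [heading=135, draw]
  -- iteration 4/6 --
  FD 7.3: (-26.719,20.719) -> (-31.88,25.88) [heading=135, draw]
  BK 3.8: (-31.88,25.88) -> (-29.193,23.193) [heading=135, draw]
  FD 2.2: (-29.193,23.193) -> (-30.749,24.749) [heading=135, draw]
  -- iteration 5/6 --
  FD 7.3: (-30.749,24.749) -> (-35.911,29.911) [heading=135, draw]
  BK 3.8: (-35.911,29.911) -> (-33.224,27.224) [heading=135, draw]
  FD 2.2: (-33.224,27.224) -> (-34.78,28.78) [heading=135, draw]
  -- iteration 6/6 --
  FD 7.3: (-34.78,28.78) -> (-39.941,33.941) [heading=135, draw]
  BK 3.8: (-39.941,33.941) -> (-37.254,31.254) [heading=135, draw]
  FD 2.2: (-37.254,31.254) -> (-38.81,32.81) [heading=135, draw]
]
LT 150: heading 135 -> 285
LT 180: heading 285 -> 105
LT 150: heading 105 -> 255
Final: pos=(-38.81,32.81), heading=255, 21 segment(s) drawn
Segments drawn: 21

Answer: 21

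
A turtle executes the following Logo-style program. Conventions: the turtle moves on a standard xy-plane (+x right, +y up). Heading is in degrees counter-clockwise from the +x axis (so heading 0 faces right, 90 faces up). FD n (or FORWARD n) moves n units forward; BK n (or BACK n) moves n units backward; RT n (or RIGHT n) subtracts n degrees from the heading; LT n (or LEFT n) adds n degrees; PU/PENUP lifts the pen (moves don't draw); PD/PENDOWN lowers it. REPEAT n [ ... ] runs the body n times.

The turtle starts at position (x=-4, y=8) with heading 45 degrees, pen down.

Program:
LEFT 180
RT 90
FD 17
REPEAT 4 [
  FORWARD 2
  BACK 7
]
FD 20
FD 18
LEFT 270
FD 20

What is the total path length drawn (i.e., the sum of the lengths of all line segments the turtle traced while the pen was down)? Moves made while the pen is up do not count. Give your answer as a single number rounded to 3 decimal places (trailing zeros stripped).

Answer: 111

Derivation:
Executing turtle program step by step:
Start: pos=(-4,8), heading=45, pen down
LT 180: heading 45 -> 225
RT 90: heading 225 -> 135
FD 17: (-4,8) -> (-16.021,20.021) [heading=135, draw]
REPEAT 4 [
  -- iteration 1/4 --
  FD 2: (-16.021,20.021) -> (-17.435,21.435) [heading=135, draw]
  BK 7: (-17.435,21.435) -> (-12.485,16.485) [heading=135, draw]
  -- iteration 2/4 --
  FD 2: (-12.485,16.485) -> (-13.899,17.899) [heading=135, draw]
  BK 7: (-13.899,17.899) -> (-8.95,12.95) [heading=135, draw]
  -- iteration 3/4 --
  FD 2: (-8.95,12.95) -> (-10.364,14.364) [heading=135, draw]
  BK 7: (-10.364,14.364) -> (-5.414,9.414) [heading=135, draw]
  -- iteration 4/4 --
  FD 2: (-5.414,9.414) -> (-6.828,10.828) [heading=135, draw]
  BK 7: (-6.828,10.828) -> (-1.879,5.879) [heading=135, draw]
]
FD 20: (-1.879,5.879) -> (-16.021,20.021) [heading=135, draw]
FD 18: (-16.021,20.021) -> (-28.749,32.749) [heading=135, draw]
LT 270: heading 135 -> 45
FD 20: (-28.749,32.749) -> (-14.607,46.891) [heading=45, draw]
Final: pos=(-14.607,46.891), heading=45, 12 segment(s) drawn

Segment lengths:
  seg 1: (-4,8) -> (-16.021,20.021), length = 17
  seg 2: (-16.021,20.021) -> (-17.435,21.435), length = 2
  seg 3: (-17.435,21.435) -> (-12.485,16.485), length = 7
  seg 4: (-12.485,16.485) -> (-13.899,17.899), length = 2
  seg 5: (-13.899,17.899) -> (-8.95,12.95), length = 7
  seg 6: (-8.95,12.95) -> (-10.364,14.364), length = 2
  seg 7: (-10.364,14.364) -> (-5.414,9.414), length = 7
  seg 8: (-5.414,9.414) -> (-6.828,10.828), length = 2
  seg 9: (-6.828,10.828) -> (-1.879,5.879), length = 7
  seg 10: (-1.879,5.879) -> (-16.021,20.021), length = 20
  seg 11: (-16.021,20.021) -> (-28.749,32.749), length = 18
  seg 12: (-28.749,32.749) -> (-14.607,46.891), length = 20
Total = 111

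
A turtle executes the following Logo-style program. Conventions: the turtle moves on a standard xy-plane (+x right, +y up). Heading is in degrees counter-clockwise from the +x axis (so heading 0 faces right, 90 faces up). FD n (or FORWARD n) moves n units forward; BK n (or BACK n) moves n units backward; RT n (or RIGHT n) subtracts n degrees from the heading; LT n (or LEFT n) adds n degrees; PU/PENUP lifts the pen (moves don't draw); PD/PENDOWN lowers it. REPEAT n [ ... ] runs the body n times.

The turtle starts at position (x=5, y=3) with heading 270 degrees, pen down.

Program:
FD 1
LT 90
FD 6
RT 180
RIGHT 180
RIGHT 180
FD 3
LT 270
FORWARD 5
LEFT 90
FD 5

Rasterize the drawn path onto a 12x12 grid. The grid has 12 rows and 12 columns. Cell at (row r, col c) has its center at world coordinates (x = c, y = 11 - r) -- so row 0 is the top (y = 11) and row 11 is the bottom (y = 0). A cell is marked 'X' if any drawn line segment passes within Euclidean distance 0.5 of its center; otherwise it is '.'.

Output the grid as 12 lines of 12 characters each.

Answer: ............
............
............
............
...XXXXXX...
........X...
........X...
........X...
.....X..X...
.....XXXXXXX
............
............

Derivation:
Segment 0: (5,3) -> (5,2)
Segment 1: (5,2) -> (11,2)
Segment 2: (11,2) -> (8,2)
Segment 3: (8,2) -> (8,7)
Segment 4: (8,7) -> (3,7)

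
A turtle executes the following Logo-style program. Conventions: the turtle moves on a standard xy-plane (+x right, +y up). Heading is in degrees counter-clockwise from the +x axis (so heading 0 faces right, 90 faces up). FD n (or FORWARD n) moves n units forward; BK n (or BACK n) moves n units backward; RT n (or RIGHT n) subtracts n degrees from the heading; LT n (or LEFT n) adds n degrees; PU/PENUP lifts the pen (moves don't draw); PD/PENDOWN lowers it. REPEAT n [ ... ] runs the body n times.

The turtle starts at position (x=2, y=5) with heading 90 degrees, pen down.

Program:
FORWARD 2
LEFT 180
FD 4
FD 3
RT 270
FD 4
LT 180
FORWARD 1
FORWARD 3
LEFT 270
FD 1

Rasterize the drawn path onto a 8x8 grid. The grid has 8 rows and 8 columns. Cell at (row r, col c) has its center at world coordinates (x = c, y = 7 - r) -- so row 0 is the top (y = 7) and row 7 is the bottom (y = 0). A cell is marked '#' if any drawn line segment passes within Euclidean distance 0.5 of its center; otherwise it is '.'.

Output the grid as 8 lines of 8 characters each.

Answer: ..#.....
..#.....
..#.....
..#.....
..#.....
..#.....
..#.....
..#####.

Derivation:
Segment 0: (2,5) -> (2,7)
Segment 1: (2,7) -> (2,3)
Segment 2: (2,3) -> (2,0)
Segment 3: (2,0) -> (6,0)
Segment 4: (6,0) -> (5,0)
Segment 5: (5,0) -> (2,0)
Segment 6: (2,0) -> (2,1)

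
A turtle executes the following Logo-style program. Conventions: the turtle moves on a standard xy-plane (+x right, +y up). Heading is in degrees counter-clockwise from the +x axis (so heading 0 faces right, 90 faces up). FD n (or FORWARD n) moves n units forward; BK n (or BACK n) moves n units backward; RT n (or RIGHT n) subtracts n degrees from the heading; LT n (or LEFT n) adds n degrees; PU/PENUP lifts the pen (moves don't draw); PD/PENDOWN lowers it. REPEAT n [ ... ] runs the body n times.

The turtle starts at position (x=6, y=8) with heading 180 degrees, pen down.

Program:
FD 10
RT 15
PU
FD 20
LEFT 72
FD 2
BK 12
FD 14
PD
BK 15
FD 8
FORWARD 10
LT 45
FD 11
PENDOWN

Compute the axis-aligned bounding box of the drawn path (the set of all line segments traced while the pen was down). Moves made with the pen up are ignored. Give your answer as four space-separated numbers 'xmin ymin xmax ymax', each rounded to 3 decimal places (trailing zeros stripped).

Executing turtle program step by step:
Start: pos=(6,8), heading=180, pen down
FD 10: (6,8) -> (-4,8) [heading=180, draw]
RT 15: heading 180 -> 165
PU: pen up
FD 20: (-4,8) -> (-23.319,13.176) [heading=165, move]
LT 72: heading 165 -> 237
FD 2: (-23.319,13.176) -> (-24.408,11.499) [heading=237, move]
BK 12: (-24.408,11.499) -> (-17.872,21.563) [heading=237, move]
FD 14: (-17.872,21.563) -> (-25.497,9.822) [heading=237, move]
PD: pen down
BK 15: (-25.497,9.822) -> (-17.327,22.402) [heading=237, draw]
FD 8: (-17.327,22.402) -> (-21.685,15.692) [heading=237, draw]
FD 10: (-21.685,15.692) -> (-27.131,7.306) [heading=237, draw]
LT 45: heading 237 -> 282
FD 11: (-27.131,7.306) -> (-24.844,-3.454) [heading=282, draw]
PD: pen down
Final: pos=(-24.844,-3.454), heading=282, 5 segment(s) drawn

Segment endpoints: x in {-27.131, -25.497, -24.844, -21.685, -17.327, -4, 6}, y in {-3.454, 7.306, 8, 8, 9.822, 15.692, 22.402}
xmin=-27.131, ymin=-3.454, xmax=6, ymax=22.402

Answer: -27.131 -3.454 6 22.402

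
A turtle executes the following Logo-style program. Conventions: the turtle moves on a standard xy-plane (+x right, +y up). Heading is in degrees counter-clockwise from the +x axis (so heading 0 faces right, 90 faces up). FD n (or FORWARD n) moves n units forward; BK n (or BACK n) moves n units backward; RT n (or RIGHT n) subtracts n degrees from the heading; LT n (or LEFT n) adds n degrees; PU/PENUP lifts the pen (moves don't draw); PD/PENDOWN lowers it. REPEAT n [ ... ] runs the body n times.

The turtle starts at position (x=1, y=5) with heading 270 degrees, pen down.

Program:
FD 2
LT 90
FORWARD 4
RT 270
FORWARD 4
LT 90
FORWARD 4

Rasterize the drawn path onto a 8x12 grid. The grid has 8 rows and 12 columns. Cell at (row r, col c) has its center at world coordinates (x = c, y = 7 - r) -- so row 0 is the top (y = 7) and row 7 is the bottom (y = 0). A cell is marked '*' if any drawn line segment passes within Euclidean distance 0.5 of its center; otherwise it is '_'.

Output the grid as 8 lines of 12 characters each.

Segment 0: (1,5) -> (1,3)
Segment 1: (1,3) -> (5,3)
Segment 2: (5,3) -> (5,7)
Segment 3: (5,7) -> (1,7)

Answer: _*****______
_____*______
_*___*______
_*___*______
_*****______
____________
____________
____________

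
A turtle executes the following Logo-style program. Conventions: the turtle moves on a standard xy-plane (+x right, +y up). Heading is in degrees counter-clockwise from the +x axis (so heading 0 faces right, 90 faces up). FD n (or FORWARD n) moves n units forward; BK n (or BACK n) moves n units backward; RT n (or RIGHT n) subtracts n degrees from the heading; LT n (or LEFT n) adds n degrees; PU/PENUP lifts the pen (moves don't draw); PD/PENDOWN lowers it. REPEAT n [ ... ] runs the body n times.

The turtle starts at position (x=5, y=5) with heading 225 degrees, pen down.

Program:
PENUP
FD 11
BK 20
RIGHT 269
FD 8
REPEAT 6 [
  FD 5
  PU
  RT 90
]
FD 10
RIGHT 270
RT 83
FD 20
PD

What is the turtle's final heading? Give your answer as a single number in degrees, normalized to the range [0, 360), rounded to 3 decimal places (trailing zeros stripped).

Executing turtle program step by step:
Start: pos=(5,5), heading=225, pen down
PU: pen up
FD 11: (5,5) -> (-2.778,-2.778) [heading=225, move]
BK 20: (-2.778,-2.778) -> (11.364,11.364) [heading=225, move]
RT 269: heading 225 -> 316
FD 8: (11.364,11.364) -> (17.119,5.807) [heading=316, move]
REPEAT 6 [
  -- iteration 1/6 --
  FD 5: (17.119,5.807) -> (20.715,2.333) [heading=316, move]
  PU: pen up
  RT 90: heading 316 -> 226
  -- iteration 2/6 --
  FD 5: (20.715,2.333) -> (17.242,-1.263) [heading=226, move]
  PU: pen up
  RT 90: heading 226 -> 136
  -- iteration 3/6 --
  FD 5: (17.242,-1.263) -> (13.645,2.21) [heading=136, move]
  PU: pen up
  RT 90: heading 136 -> 46
  -- iteration 4/6 --
  FD 5: (13.645,2.21) -> (17.119,5.807) [heading=46, move]
  PU: pen up
  RT 90: heading 46 -> 316
  -- iteration 5/6 --
  FD 5: (17.119,5.807) -> (20.715,2.333) [heading=316, move]
  PU: pen up
  RT 90: heading 316 -> 226
  -- iteration 6/6 --
  FD 5: (20.715,2.333) -> (17.242,-1.263) [heading=226, move]
  PU: pen up
  RT 90: heading 226 -> 136
]
FD 10: (17.242,-1.263) -> (10.049,5.683) [heading=136, move]
RT 270: heading 136 -> 226
RT 83: heading 226 -> 143
FD 20: (10.049,5.683) -> (-5.924,17.72) [heading=143, move]
PD: pen down
Final: pos=(-5.924,17.72), heading=143, 0 segment(s) drawn

Answer: 143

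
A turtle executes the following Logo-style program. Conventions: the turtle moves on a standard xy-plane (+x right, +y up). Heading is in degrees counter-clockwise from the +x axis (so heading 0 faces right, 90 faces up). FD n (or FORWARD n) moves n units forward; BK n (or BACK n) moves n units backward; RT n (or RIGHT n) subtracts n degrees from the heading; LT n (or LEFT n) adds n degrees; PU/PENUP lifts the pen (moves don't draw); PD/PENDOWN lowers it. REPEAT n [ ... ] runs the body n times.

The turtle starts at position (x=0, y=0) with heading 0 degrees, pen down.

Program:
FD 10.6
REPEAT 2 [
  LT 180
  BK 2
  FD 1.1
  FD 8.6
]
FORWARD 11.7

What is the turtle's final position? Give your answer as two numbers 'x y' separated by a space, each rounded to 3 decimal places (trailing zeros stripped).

Executing turtle program step by step:
Start: pos=(0,0), heading=0, pen down
FD 10.6: (0,0) -> (10.6,0) [heading=0, draw]
REPEAT 2 [
  -- iteration 1/2 --
  LT 180: heading 0 -> 180
  BK 2: (10.6,0) -> (12.6,0) [heading=180, draw]
  FD 1.1: (12.6,0) -> (11.5,0) [heading=180, draw]
  FD 8.6: (11.5,0) -> (2.9,0) [heading=180, draw]
  -- iteration 2/2 --
  LT 180: heading 180 -> 0
  BK 2: (2.9,0) -> (0.9,0) [heading=0, draw]
  FD 1.1: (0.9,0) -> (2,0) [heading=0, draw]
  FD 8.6: (2,0) -> (10.6,0) [heading=0, draw]
]
FD 11.7: (10.6,0) -> (22.3,0) [heading=0, draw]
Final: pos=(22.3,0), heading=0, 8 segment(s) drawn

Answer: 22.3 0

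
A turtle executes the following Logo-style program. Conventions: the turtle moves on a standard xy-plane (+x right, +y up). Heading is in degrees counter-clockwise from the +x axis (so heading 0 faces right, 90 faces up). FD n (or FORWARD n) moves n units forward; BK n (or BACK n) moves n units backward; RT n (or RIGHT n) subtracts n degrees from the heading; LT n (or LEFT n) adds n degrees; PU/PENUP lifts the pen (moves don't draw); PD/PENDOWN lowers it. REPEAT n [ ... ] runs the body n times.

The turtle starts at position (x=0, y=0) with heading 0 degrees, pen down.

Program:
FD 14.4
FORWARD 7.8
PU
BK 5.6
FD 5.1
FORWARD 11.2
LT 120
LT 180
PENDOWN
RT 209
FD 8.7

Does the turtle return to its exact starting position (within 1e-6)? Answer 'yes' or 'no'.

Answer: no

Derivation:
Executing turtle program step by step:
Start: pos=(0,0), heading=0, pen down
FD 14.4: (0,0) -> (14.4,0) [heading=0, draw]
FD 7.8: (14.4,0) -> (22.2,0) [heading=0, draw]
PU: pen up
BK 5.6: (22.2,0) -> (16.6,0) [heading=0, move]
FD 5.1: (16.6,0) -> (21.7,0) [heading=0, move]
FD 11.2: (21.7,0) -> (32.9,0) [heading=0, move]
LT 120: heading 0 -> 120
LT 180: heading 120 -> 300
PD: pen down
RT 209: heading 300 -> 91
FD 8.7: (32.9,0) -> (32.748,8.699) [heading=91, draw]
Final: pos=(32.748,8.699), heading=91, 3 segment(s) drawn

Start position: (0, 0)
Final position: (32.748, 8.699)
Distance = 33.884; >= 1e-6 -> NOT closed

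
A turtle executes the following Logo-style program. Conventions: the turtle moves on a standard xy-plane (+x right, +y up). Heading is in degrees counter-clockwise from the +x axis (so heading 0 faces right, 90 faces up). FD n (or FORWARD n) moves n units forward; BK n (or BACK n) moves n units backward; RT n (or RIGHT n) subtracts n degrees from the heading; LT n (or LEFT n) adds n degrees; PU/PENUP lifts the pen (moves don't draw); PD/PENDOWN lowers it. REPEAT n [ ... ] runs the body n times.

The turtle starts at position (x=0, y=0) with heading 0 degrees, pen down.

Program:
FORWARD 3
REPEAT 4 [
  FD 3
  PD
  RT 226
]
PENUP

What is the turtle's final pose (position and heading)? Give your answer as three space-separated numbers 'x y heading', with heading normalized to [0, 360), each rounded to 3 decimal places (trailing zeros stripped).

Executing turtle program step by step:
Start: pos=(0,0), heading=0, pen down
FD 3: (0,0) -> (3,0) [heading=0, draw]
REPEAT 4 [
  -- iteration 1/4 --
  FD 3: (3,0) -> (6,0) [heading=0, draw]
  PD: pen down
  RT 226: heading 0 -> 134
  -- iteration 2/4 --
  FD 3: (6,0) -> (3.916,2.158) [heading=134, draw]
  PD: pen down
  RT 226: heading 134 -> 268
  -- iteration 3/4 --
  FD 3: (3.916,2.158) -> (3.811,-0.84) [heading=268, draw]
  PD: pen down
  RT 226: heading 268 -> 42
  -- iteration 4/4 --
  FD 3: (3.811,-0.84) -> (6.041,1.167) [heading=42, draw]
  PD: pen down
  RT 226: heading 42 -> 176
]
PU: pen up
Final: pos=(6.041,1.167), heading=176, 5 segment(s) drawn

Answer: 6.041 1.167 176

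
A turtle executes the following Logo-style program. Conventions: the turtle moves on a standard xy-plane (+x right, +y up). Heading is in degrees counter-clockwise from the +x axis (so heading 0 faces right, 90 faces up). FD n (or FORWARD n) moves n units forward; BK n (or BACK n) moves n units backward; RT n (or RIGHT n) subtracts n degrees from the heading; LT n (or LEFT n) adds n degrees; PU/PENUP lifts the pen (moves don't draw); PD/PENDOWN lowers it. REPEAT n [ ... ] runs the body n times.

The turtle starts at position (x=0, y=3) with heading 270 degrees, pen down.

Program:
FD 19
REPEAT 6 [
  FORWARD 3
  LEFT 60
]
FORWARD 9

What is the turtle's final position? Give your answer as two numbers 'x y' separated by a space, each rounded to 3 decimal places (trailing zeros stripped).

Executing turtle program step by step:
Start: pos=(0,3), heading=270, pen down
FD 19: (0,3) -> (0,-16) [heading=270, draw]
REPEAT 6 [
  -- iteration 1/6 --
  FD 3: (0,-16) -> (0,-19) [heading=270, draw]
  LT 60: heading 270 -> 330
  -- iteration 2/6 --
  FD 3: (0,-19) -> (2.598,-20.5) [heading=330, draw]
  LT 60: heading 330 -> 30
  -- iteration 3/6 --
  FD 3: (2.598,-20.5) -> (5.196,-19) [heading=30, draw]
  LT 60: heading 30 -> 90
  -- iteration 4/6 --
  FD 3: (5.196,-19) -> (5.196,-16) [heading=90, draw]
  LT 60: heading 90 -> 150
  -- iteration 5/6 --
  FD 3: (5.196,-16) -> (2.598,-14.5) [heading=150, draw]
  LT 60: heading 150 -> 210
  -- iteration 6/6 --
  FD 3: (2.598,-14.5) -> (0,-16) [heading=210, draw]
  LT 60: heading 210 -> 270
]
FD 9: (0,-16) -> (0,-25) [heading=270, draw]
Final: pos=(0,-25), heading=270, 8 segment(s) drawn

Answer: 0 -25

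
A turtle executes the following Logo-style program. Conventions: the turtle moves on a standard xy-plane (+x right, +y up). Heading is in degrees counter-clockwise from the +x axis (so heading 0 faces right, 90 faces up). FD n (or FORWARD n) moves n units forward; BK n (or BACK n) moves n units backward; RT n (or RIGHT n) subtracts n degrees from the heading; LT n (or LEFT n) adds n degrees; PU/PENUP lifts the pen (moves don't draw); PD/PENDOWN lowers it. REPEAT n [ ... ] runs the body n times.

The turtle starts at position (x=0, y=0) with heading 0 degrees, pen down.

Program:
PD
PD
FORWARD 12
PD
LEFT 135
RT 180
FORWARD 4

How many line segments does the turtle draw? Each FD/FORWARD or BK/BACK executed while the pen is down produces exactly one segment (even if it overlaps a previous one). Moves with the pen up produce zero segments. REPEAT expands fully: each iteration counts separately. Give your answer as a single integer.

Answer: 2

Derivation:
Executing turtle program step by step:
Start: pos=(0,0), heading=0, pen down
PD: pen down
PD: pen down
FD 12: (0,0) -> (12,0) [heading=0, draw]
PD: pen down
LT 135: heading 0 -> 135
RT 180: heading 135 -> 315
FD 4: (12,0) -> (14.828,-2.828) [heading=315, draw]
Final: pos=(14.828,-2.828), heading=315, 2 segment(s) drawn
Segments drawn: 2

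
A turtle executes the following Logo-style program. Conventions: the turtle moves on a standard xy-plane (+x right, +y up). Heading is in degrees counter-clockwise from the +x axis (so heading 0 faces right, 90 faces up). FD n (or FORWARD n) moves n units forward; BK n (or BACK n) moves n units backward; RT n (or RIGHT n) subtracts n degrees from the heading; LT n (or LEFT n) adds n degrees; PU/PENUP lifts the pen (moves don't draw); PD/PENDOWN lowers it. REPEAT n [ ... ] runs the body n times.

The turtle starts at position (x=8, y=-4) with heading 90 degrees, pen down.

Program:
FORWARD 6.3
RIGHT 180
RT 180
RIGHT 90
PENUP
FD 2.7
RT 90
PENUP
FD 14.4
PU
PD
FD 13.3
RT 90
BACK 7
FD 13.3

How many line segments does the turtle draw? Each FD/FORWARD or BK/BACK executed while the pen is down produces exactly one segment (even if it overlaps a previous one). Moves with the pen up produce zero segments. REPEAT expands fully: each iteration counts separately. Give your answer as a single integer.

Executing turtle program step by step:
Start: pos=(8,-4), heading=90, pen down
FD 6.3: (8,-4) -> (8,2.3) [heading=90, draw]
RT 180: heading 90 -> 270
RT 180: heading 270 -> 90
RT 90: heading 90 -> 0
PU: pen up
FD 2.7: (8,2.3) -> (10.7,2.3) [heading=0, move]
RT 90: heading 0 -> 270
PU: pen up
FD 14.4: (10.7,2.3) -> (10.7,-12.1) [heading=270, move]
PU: pen up
PD: pen down
FD 13.3: (10.7,-12.1) -> (10.7,-25.4) [heading=270, draw]
RT 90: heading 270 -> 180
BK 7: (10.7,-25.4) -> (17.7,-25.4) [heading=180, draw]
FD 13.3: (17.7,-25.4) -> (4.4,-25.4) [heading=180, draw]
Final: pos=(4.4,-25.4), heading=180, 4 segment(s) drawn
Segments drawn: 4

Answer: 4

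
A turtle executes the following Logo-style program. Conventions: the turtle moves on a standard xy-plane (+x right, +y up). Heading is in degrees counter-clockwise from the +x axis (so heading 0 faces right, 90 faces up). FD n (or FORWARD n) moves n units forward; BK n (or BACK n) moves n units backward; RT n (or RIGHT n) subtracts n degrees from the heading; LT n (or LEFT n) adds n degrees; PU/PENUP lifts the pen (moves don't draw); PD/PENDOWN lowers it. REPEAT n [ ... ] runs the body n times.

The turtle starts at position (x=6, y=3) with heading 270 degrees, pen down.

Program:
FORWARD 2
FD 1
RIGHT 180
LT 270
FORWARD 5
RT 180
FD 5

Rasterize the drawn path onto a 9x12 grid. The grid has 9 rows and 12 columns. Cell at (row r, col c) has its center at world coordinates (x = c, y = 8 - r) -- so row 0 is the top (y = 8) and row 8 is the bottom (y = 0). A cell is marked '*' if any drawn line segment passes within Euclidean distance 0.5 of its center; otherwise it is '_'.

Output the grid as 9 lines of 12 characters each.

Segment 0: (6,3) -> (6,1)
Segment 1: (6,1) -> (6,0)
Segment 2: (6,0) -> (11,-0)
Segment 3: (11,-0) -> (6,-0)

Answer: ____________
____________
____________
____________
____________
______*_____
______*_____
______*_____
______******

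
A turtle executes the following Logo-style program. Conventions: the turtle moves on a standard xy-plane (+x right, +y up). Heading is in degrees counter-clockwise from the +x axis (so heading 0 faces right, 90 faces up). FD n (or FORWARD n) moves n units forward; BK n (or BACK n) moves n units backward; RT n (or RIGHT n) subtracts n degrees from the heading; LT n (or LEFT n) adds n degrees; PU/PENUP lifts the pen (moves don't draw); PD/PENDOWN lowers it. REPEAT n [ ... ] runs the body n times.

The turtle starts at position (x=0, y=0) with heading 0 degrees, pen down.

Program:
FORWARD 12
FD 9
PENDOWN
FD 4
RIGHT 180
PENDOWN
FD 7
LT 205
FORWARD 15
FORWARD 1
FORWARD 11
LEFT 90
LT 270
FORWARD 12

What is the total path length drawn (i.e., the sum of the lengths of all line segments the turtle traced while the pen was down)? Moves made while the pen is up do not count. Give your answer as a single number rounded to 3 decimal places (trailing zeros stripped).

Executing turtle program step by step:
Start: pos=(0,0), heading=0, pen down
FD 12: (0,0) -> (12,0) [heading=0, draw]
FD 9: (12,0) -> (21,0) [heading=0, draw]
PD: pen down
FD 4: (21,0) -> (25,0) [heading=0, draw]
RT 180: heading 0 -> 180
PD: pen down
FD 7: (25,0) -> (18,0) [heading=180, draw]
LT 205: heading 180 -> 25
FD 15: (18,0) -> (31.595,6.339) [heading=25, draw]
FD 1: (31.595,6.339) -> (32.501,6.762) [heading=25, draw]
FD 11: (32.501,6.762) -> (42.47,11.411) [heading=25, draw]
LT 90: heading 25 -> 115
LT 270: heading 115 -> 25
FD 12: (42.47,11.411) -> (53.346,16.482) [heading=25, draw]
Final: pos=(53.346,16.482), heading=25, 8 segment(s) drawn

Segment lengths:
  seg 1: (0,0) -> (12,0), length = 12
  seg 2: (12,0) -> (21,0), length = 9
  seg 3: (21,0) -> (25,0), length = 4
  seg 4: (25,0) -> (18,0), length = 7
  seg 5: (18,0) -> (31.595,6.339), length = 15
  seg 6: (31.595,6.339) -> (32.501,6.762), length = 1
  seg 7: (32.501,6.762) -> (42.47,11.411), length = 11
  seg 8: (42.47,11.411) -> (53.346,16.482), length = 12
Total = 71

Answer: 71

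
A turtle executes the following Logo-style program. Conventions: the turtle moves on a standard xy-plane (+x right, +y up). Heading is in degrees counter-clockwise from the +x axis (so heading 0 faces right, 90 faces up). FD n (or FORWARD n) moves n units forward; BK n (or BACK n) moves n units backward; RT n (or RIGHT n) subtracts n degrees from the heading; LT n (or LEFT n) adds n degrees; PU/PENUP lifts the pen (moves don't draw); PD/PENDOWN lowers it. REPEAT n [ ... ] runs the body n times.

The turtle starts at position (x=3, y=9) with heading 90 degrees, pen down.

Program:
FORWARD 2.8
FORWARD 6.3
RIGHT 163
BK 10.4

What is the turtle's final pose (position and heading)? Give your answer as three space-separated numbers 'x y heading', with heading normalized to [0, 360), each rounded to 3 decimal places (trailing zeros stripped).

Executing turtle program step by step:
Start: pos=(3,9), heading=90, pen down
FD 2.8: (3,9) -> (3,11.8) [heading=90, draw]
FD 6.3: (3,11.8) -> (3,18.1) [heading=90, draw]
RT 163: heading 90 -> 287
BK 10.4: (3,18.1) -> (-0.041,28.046) [heading=287, draw]
Final: pos=(-0.041,28.046), heading=287, 3 segment(s) drawn

Answer: -0.041 28.046 287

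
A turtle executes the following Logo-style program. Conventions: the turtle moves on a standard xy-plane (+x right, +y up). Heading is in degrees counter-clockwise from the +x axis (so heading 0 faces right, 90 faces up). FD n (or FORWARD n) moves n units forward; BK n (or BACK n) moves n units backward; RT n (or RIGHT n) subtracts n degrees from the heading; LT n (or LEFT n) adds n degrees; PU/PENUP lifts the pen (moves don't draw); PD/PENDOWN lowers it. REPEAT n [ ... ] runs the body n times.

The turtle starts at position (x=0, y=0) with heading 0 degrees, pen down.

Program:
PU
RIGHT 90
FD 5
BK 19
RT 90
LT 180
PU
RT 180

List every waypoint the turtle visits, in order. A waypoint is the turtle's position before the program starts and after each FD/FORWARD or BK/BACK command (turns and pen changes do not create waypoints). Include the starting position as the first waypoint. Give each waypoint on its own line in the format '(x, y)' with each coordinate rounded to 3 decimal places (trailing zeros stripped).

Executing turtle program step by step:
Start: pos=(0,0), heading=0, pen down
PU: pen up
RT 90: heading 0 -> 270
FD 5: (0,0) -> (0,-5) [heading=270, move]
BK 19: (0,-5) -> (0,14) [heading=270, move]
RT 90: heading 270 -> 180
LT 180: heading 180 -> 0
PU: pen up
RT 180: heading 0 -> 180
Final: pos=(0,14), heading=180, 0 segment(s) drawn
Waypoints (3 total):
(0, 0)
(0, -5)
(0, 14)

Answer: (0, 0)
(0, -5)
(0, 14)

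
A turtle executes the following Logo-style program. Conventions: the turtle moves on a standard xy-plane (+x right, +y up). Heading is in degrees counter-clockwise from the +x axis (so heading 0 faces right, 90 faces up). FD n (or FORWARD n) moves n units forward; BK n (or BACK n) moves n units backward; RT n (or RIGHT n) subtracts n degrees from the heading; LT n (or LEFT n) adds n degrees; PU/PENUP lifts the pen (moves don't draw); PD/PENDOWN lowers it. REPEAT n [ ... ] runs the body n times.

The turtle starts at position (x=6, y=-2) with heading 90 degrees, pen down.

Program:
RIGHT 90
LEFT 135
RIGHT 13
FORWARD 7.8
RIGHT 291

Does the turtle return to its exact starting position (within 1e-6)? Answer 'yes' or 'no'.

Executing turtle program step by step:
Start: pos=(6,-2), heading=90, pen down
RT 90: heading 90 -> 0
LT 135: heading 0 -> 135
RT 13: heading 135 -> 122
FD 7.8: (6,-2) -> (1.867,4.615) [heading=122, draw]
RT 291: heading 122 -> 191
Final: pos=(1.867,4.615), heading=191, 1 segment(s) drawn

Start position: (6, -2)
Final position: (1.867, 4.615)
Distance = 7.8; >= 1e-6 -> NOT closed

Answer: no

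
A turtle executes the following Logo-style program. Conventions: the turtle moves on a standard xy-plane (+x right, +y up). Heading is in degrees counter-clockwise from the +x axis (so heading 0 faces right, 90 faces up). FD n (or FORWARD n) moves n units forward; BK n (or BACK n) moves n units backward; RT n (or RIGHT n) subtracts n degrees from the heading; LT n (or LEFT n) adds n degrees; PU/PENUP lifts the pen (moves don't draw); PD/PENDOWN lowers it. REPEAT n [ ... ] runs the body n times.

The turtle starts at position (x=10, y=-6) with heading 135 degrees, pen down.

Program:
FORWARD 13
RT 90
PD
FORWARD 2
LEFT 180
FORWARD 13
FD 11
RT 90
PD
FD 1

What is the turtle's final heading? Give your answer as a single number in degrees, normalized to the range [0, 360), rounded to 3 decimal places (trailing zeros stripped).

Answer: 135

Derivation:
Executing turtle program step by step:
Start: pos=(10,-6), heading=135, pen down
FD 13: (10,-6) -> (0.808,3.192) [heading=135, draw]
RT 90: heading 135 -> 45
PD: pen down
FD 2: (0.808,3.192) -> (2.222,4.607) [heading=45, draw]
LT 180: heading 45 -> 225
FD 13: (2.222,4.607) -> (-6.971,-4.586) [heading=225, draw]
FD 11: (-6.971,-4.586) -> (-14.749,-12.364) [heading=225, draw]
RT 90: heading 225 -> 135
PD: pen down
FD 1: (-14.749,-12.364) -> (-15.456,-11.657) [heading=135, draw]
Final: pos=(-15.456,-11.657), heading=135, 5 segment(s) drawn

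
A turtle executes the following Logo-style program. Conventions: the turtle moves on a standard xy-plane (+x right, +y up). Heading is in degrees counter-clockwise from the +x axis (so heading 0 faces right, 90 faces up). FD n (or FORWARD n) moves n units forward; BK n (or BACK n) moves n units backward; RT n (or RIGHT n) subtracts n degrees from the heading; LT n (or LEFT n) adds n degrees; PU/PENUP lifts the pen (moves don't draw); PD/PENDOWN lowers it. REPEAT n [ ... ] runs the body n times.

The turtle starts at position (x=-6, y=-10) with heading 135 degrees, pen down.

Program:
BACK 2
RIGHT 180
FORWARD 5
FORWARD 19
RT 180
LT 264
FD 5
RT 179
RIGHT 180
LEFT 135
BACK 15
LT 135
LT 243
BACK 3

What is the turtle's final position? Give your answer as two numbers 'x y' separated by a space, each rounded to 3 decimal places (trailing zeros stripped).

Executing turtle program step by step:
Start: pos=(-6,-10), heading=135, pen down
BK 2: (-6,-10) -> (-4.586,-11.414) [heading=135, draw]
RT 180: heading 135 -> 315
FD 5: (-4.586,-11.414) -> (-1.05,-14.95) [heading=315, draw]
FD 19: (-1.05,-14.95) -> (12.385,-28.385) [heading=315, draw]
RT 180: heading 315 -> 135
LT 264: heading 135 -> 39
FD 5: (12.385,-28.385) -> (16.271,-25.238) [heading=39, draw]
RT 179: heading 39 -> 220
RT 180: heading 220 -> 40
LT 135: heading 40 -> 175
BK 15: (16.271,-25.238) -> (31.213,-26.546) [heading=175, draw]
LT 135: heading 175 -> 310
LT 243: heading 310 -> 193
BK 3: (31.213,-26.546) -> (34.137,-25.871) [heading=193, draw]
Final: pos=(34.137,-25.871), heading=193, 6 segment(s) drawn

Answer: 34.137 -25.871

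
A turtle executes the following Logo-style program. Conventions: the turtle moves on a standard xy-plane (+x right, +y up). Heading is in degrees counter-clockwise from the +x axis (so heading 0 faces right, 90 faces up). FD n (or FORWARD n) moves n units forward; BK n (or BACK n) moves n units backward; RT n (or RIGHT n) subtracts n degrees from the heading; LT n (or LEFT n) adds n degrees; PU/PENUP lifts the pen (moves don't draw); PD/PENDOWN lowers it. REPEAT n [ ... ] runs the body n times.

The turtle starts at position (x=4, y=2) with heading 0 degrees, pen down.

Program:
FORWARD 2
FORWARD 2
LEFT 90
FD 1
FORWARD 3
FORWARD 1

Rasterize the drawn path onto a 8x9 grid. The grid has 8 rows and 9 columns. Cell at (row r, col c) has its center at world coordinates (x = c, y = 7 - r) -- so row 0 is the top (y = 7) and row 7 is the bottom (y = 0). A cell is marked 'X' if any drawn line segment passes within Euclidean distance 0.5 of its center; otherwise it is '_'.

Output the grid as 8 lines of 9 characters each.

Segment 0: (4,2) -> (6,2)
Segment 1: (6,2) -> (8,2)
Segment 2: (8,2) -> (8,3)
Segment 3: (8,3) -> (8,6)
Segment 4: (8,6) -> (8,7)

Answer: ________X
________X
________X
________X
________X
____XXXXX
_________
_________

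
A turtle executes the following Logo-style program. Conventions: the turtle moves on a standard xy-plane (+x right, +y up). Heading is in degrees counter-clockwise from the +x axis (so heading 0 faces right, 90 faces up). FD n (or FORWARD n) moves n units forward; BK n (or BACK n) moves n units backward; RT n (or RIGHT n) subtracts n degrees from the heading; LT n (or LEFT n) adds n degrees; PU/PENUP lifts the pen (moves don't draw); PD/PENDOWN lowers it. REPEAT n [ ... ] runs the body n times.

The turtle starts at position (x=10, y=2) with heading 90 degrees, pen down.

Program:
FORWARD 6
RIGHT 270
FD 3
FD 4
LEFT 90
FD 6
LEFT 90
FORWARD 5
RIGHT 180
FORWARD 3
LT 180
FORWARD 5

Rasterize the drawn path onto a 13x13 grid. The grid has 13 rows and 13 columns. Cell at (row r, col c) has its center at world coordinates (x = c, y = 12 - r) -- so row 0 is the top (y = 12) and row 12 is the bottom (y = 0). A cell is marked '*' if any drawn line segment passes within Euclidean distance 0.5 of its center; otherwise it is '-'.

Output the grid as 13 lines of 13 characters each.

Segment 0: (10,2) -> (10,8)
Segment 1: (10,8) -> (7,8)
Segment 2: (7,8) -> (3,8)
Segment 3: (3,8) -> (3,2)
Segment 4: (3,2) -> (8,2)
Segment 5: (8,2) -> (5,2)
Segment 6: (5,2) -> (10,2)

Answer: -------------
-------------
-------------
-------------
---********--
---*------*--
---*------*--
---*------*--
---*------*--
---*------*--
---********--
-------------
-------------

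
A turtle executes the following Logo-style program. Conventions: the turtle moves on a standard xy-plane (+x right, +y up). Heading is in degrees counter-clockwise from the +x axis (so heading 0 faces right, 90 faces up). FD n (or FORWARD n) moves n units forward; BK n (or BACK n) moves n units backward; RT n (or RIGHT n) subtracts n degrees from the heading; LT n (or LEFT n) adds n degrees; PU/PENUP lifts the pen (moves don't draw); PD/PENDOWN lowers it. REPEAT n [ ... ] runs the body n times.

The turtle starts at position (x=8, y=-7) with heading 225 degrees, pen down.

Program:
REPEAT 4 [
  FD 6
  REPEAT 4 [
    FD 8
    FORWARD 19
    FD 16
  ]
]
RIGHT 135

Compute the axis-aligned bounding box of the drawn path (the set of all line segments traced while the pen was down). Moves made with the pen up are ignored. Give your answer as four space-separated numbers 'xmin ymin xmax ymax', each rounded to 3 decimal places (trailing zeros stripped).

Answer: -495.46 -510.46 8 -7

Derivation:
Executing turtle program step by step:
Start: pos=(8,-7), heading=225, pen down
REPEAT 4 [
  -- iteration 1/4 --
  FD 6: (8,-7) -> (3.757,-11.243) [heading=225, draw]
  REPEAT 4 [
    -- iteration 1/4 --
    FD 8: (3.757,-11.243) -> (-1.899,-16.899) [heading=225, draw]
    FD 19: (-1.899,-16.899) -> (-15.335,-30.335) [heading=225, draw]
    FD 16: (-15.335,-30.335) -> (-26.648,-41.648) [heading=225, draw]
    -- iteration 2/4 --
    FD 8: (-26.648,-41.648) -> (-32.305,-47.305) [heading=225, draw]
    FD 19: (-32.305,-47.305) -> (-45.74,-60.74) [heading=225, draw]
    FD 16: (-45.74,-60.74) -> (-57.054,-72.054) [heading=225, draw]
    -- iteration 3/4 --
    FD 8: (-57.054,-72.054) -> (-62.711,-77.711) [heading=225, draw]
    FD 19: (-62.711,-77.711) -> (-76.146,-91.146) [heading=225, draw]
    FD 16: (-76.146,-91.146) -> (-87.459,-102.459) [heading=225, draw]
    -- iteration 4/4 --
    FD 8: (-87.459,-102.459) -> (-93.116,-108.116) [heading=225, draw]
    FD 19: (-93.116,-108.116) -> (-106.551,-121.551) [heading=225, draw]
    FD 16: (-106.551,-121.551) -> (-117.865,-132.865) [heading=225, draw]
  ]
  -- iteration 2/4 --
  FD 6: (-117.865,-132.865) -> (-122.108,-137.108) [heading=225, draw]
  REPEAT 4 [
    -- iteration 1/4 --
    FD 8: (-122.108,-137.108) -> (-127.765,-142.765) [heading=225, draw]
    FD 19: (-127.765,-142.765) -> (-141.2,-156.2) [heading=225, draw]
    FD 16: (-141.2,-156.2) -> (-152.513,-167.513) [heading=225, draw]
    -- iteration 2/4 --
    FD 8: (-152.513,-167.513) -> (-158.17,-173.17) [heading=225, draw]
    FD 19: (-158.17,-173.17) -> (-171.605,-186.605) [heading=225, draw]
    FD 16: (-171.605,-186.605) -> (-182.919,-197.919) [heading=225, draw]
    -- iteration 3/4 --
    FD 8: (-182.919,-197.919) -> (-188.576,-203.576) [heading=225, draw]
    FD 19: (-188.576,-203.576) -> (-202.011,-217.011) [heading=225, draw]
    FD 16: (-202.011,-217.011) -> (-213.324,-228.324) [heading=225, draw]
    -- iteration 4/4 --
    FD 8: (-213.324,-228.324) -> (-218.981,-233.981) [heading=225, draw]
    FD 19: (-218.981,-233.981) -> (-232.416,-247.416) [heading=225, draw]
    FD 16: (-232.416,-247.416) -> (-243.73,-258.73) [heading=225, draw]
  ]
  -- iteration 3/4 --
  FD 6: (-243.73,-258.73) -> (-247.973,-262.973) [heading=225, draw]
  REPEAT 4 [
    -- iteration 1/4 --
    FD 8: (-247.973,-262.973) -> (-253.63,-268.63) [heading=225, draw]
    FD 19: (-253.63,-268.63) -> (-267.065,-282.065) [heading=225, draw]
    FD 16: (-267.065,-282.065) -> (-278.378,-293.378) [heading=225, draw]
    -- iteration 2/4 --
    FD 8: (-278.378,-293.378) -> (-284.035,-299.035) [heading=225, draw]
    FD 19: (-284.035,-299.035) -> (-297.47,-312.47) [heading=225, draw]
    FD 16: (-297.47,-312.47) -> (-308.784,-323.784) [heading=225, draw]
    -- iteration 3/4 --
    FD 8: (-308.784,-323.784) -> (-314.441,-329.441) [heading=225, draw]
    FD 19: (-314.441,-329.441) -> (-327.876,-342.876) [heading=225, draw]
    FD 16: (-327.876,-342.876) -> (-339.189,-354.189) [heading=225, draw]
    -- iteration 4/4 --
    FD 8: (-339.189,-354.189) -> (-344.846,-359.846) [heading=225, draw]
    FD 19: (-344.846,-359.846) -> (-358.281,-373.281) [heading=225, draw]
    FD 16: (-358.281,-373.281) -> (-369.595,-384.595) [heading=225, draw]
  ]
  -- iteration 4/4 --
  FD 6: (-369.595,-384.595) -> (-373.838,-388.838) [heading=225, draw]
  REPEAT 4 [
    -- iteration 1/4 --
    FD 8: (-373.838,-388.838) -> (-379.495,-394.495) [heading=225, draw]
    FD 19: (-379.495,-394.495) -> (-392.93,-407.93) [heading=225, draw]
    FD 16: (-392.93,-407.93) -> (-404.243,-419.243) [heading=225, draw]
    -- iteration 2/4 --
    FD 8: (-404.243,-419.243) -> (-409.9,-424.9) [heading=225, draw]
    FD 19: (-409.9,-424.9) -> (-423.335,-438.335) [heading=225, draw]
    FD 16: (-423.335,-438.335) -> (-434.649,-449.649) [heading=225, draw]
    -- iteration 3/4 --
    FD 8: (-434.649,-449.649) -> (-440.306,-455.306) [heading=225, draw]
    FD 19: (-440.306,-455.306) -> (-453.741,-468.741) [heading=225, draw]
    FD 16: (-453.741,-468.741) -> (-465.054,-480.054) [heading=225, draw]
    -- iteration 4/4 --
    FD 8: (-465.054,-480.054) -> (-470.711,-485.711) [heading=225, draw]
    FD 19: (-470.711,-485.711) -> (-484.146,-499.146) [heading=225, draw]
    FD 16: (-484.146,-499.146) -> (-495.46,-510.46) [heading=225, draw]
  ]
]
RT 135: heading 225 -> 90
Final: pos=(-495.46,-510.46), heading=90, 52 segment(s) drawn

Segment endpoints: x in {-495.46, -484.146, -470.711, -465.054, -453.741, -440.306, -434.649, -423.335, -409.9, -404.243, -392.93, -379.495, -373.838, -369.595, -358.281, -344.846, -339.189, -327.876, -314.441, -308.784, -297.47, -284.035, -278.378, -267.065, -253.63, -247.973, -243.73, -232.416, -218.981, -213.324, -202.011, -188.576, -182.919, -171.605, -158.17, -152.513, -141.2, -127.765, -122.108, -117.865, -106.551, -93.116, -87.459, -76.146, -62.711, -57.054, -45.74, -32.305, -26.648, -15.335, -1.899, 3.757, 8}, y in {-510.46, -499.146, -485.711, -480.054, -468.741, -455.306, -449.649, -438.335, -424.9, -419.243, -407.93, -394.495, -388.838, -384.595, -373.281, -359.846, -354.189, -342.876, -329.441, -323.784, -312.47, -299.035, -293.378, -282.065, -268.63, -262.973, -258.73, -247.416, -233.981, -228.324, -217.011, -203.576, -197.919, -186.605, -173.17, -167.513, -156.2, -142.765, -137.108, -132.865, -121.551, -108.116, -102.459, -91.146, -77.711, -72.054, -60.74, -47.305, -41.648, -30.335, -16.899, -11.243, -7}
xmin=-495.46, ymin=-510.46, xmax=8, ymax=-7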